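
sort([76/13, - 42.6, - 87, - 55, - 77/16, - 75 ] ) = [ - 87, - 75 ,-55,- 42.6,-77/16, 76/13]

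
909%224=13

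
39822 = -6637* ( - 6 ) 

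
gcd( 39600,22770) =990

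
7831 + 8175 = 16006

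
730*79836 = 58280280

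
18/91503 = 2/10167 = 0.00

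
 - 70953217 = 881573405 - 952526622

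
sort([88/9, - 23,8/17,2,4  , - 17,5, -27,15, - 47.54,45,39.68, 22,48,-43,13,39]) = [ - 47.54, - 43 , - 27,  -  23, - 17,8/17,2, 4,5,  88/9, 13,15,22,39, 39.68, 45,  48 ]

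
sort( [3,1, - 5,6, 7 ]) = [-5,  1, 3, 6,7]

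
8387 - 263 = 8124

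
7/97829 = 7/97829 = 0.00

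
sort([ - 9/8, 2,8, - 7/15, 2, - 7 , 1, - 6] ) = [ - 7 ,-6, - 9/8, - 7/15 , 1,2, 2,8 ]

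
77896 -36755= 41141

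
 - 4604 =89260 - 93864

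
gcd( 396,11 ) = 11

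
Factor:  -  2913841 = - 7^1 *416263^1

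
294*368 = 108192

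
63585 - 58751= 4834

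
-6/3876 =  - 1/646 = -  0.00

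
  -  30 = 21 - 51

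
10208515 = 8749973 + 1458542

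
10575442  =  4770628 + 5804814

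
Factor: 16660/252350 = 34/515=   2^1*5^( - 1)*17^1 * 103^ ( - 1) 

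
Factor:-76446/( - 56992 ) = 279/208 = 2^(-4)*3^2*13^( - 1) *31^1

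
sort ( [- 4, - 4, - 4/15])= [ - 4, - 4, - 4/15 ] 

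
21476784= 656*32739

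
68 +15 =83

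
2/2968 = 1/1484 = 0.00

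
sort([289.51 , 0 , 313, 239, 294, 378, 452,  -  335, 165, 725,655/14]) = [ - 335, 0, 655/14, 165, 239, 289.51, 294, 313 , 378, 452 , 725]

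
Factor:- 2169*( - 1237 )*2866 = 2^1 * 3^2 * 241^1*1237^1 * 1433^1= 7689629898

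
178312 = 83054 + 95258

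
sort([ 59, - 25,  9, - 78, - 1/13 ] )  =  [  -  78, - 25, - 1/13,9,59]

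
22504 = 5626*4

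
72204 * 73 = 5270892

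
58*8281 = 480298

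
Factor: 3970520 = 2^3*5^1*17^1 * 5839^1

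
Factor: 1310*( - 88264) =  - 115625840 = - 2^4 * 5^1*11^1*17^1*59^1*131^1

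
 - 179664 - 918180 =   -  1097844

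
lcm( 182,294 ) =3822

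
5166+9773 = 14939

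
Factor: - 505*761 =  - 384305 = -5^1* 101^1*761^1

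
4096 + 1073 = 5169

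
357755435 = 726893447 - 369138012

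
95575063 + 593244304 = 688819367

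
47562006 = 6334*7509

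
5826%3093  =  2733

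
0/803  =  0 = 0.00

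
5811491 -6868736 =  - 1057245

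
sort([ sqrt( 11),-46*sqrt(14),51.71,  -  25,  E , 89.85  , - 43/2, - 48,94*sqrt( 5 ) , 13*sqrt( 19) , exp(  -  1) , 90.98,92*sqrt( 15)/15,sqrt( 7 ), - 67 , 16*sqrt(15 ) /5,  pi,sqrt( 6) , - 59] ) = [ - 46*sqrt( 14 ),-67, - 59, - 48, - 25,- 43/2,exp(  -  1), sqrt( 6 ), sqrt( 7 ), E,  pi , sqrt( 11 ),16*sqrt( 15) /5,92*sqrt( 15) /15, 51.71,13 * sqrt(19) , 89.85, 90.98,  94*sqrt( 5 )] 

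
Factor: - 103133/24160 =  - 683/160 = - 2^( - 5 )*5^( - 1 ) * 683^1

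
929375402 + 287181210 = 1216556612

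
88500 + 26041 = 114541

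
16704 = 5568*3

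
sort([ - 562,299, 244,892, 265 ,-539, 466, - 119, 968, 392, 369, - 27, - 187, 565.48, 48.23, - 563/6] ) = [ - 562, - 539, - 187, - 119,  -  563/6, - 27, 48.23,244,265,  299,  369, 392, 466, 565.48,  892, 968]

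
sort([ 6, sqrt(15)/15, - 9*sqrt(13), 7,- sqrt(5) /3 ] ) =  [-9 * sqrt( 13 ),- sqrt(5)/3 , sqrt( 15)/15, 6, 7 ]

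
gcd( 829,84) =1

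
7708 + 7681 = 15389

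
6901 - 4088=2813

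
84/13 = 84/13  =  6.46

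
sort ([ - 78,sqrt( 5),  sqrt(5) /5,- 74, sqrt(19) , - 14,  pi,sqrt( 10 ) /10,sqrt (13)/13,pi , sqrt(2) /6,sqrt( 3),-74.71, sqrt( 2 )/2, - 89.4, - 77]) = [ - 89.4,-78,  -  77,  -  74.71, - 74, - 14,sqrt(2)/6,sqrt(13) /13,  sqrt( 10)/10,sqrt ( 5)/5, sqrt( 2)/2, sqrt( 3), sqrt(5),pi, pi, sqrt ( 19)]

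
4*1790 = 7160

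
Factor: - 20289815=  - 5^1*7^1*13^1*19^1*2347^1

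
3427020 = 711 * 4820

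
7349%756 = 545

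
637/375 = 1+262/375 = 1.70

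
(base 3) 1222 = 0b110101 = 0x35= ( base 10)53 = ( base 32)1L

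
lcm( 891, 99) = 891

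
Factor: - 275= - 5^2*11^1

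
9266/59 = 157 + 3/59 = 157.05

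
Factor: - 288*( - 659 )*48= 9110016=2^9 * 3^3 * 659^1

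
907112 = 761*1192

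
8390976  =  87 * 96448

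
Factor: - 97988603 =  - 97988603^1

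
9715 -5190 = 4525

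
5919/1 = 5919 =5919.00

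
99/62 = 99/62 =1.60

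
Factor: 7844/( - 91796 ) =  - 37^1*433^( - 1) = - 37/433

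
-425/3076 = -425/3076 = -0.14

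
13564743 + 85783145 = 99347888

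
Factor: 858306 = 2^1*3^1 * 19^1*7529^1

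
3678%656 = 398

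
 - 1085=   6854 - 7939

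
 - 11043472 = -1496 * 7382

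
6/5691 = 2/1897  =  0.00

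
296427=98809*3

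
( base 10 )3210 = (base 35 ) 2LP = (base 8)6212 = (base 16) C8A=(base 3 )11101220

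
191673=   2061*93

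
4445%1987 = 471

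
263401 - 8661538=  - 8398137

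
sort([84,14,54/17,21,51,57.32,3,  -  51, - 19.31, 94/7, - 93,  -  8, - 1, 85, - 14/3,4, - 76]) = [ - 93, - 76, - 51 ,  -  19.31, - 8, - 14/3, - 1, 3 , 54/17,4,94/7,14,21,51,57.32, 84,85]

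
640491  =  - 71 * ( - 9021) 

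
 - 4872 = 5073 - 9945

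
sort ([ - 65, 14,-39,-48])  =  [- 65, - 48,  -  39, 14 ] 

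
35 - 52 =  - 17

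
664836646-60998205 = 603838441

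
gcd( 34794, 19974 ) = 6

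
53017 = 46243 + 6774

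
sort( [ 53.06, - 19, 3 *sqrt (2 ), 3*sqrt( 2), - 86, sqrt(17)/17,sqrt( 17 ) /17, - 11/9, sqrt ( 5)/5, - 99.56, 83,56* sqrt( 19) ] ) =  [ - 99.56,  -  86 , - 19, - 11/9,sqrt( 17) /17, sqrt( 17) /17, sqrt( 5)/5, 3 * sqrt(2 ), 3*sqrt (2 ),53.06, 83,56*sqrt( 19 ) ]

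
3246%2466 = 780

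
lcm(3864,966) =3864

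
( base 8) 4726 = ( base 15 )b2d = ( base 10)2518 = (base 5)40033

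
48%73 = 48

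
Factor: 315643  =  315643^1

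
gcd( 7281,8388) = 9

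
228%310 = 228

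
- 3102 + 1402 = - 1700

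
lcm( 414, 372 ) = 25668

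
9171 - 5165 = 4006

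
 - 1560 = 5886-7446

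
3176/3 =1058 + 2/3 = 1058.67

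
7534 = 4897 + 2637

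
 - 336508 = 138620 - 475128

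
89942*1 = 89942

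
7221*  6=43326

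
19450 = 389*50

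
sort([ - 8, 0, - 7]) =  [  -  8, - 7,0] 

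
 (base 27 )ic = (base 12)356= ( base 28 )hm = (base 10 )498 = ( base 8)762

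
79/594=79/594 = 0.13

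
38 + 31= 69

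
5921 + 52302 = 58223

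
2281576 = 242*9428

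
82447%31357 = 19733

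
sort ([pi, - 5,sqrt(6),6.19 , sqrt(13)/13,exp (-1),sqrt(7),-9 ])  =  [ - 9, - 5, sqrt( 13 ) /13 , exp ( - 1 ), sqrt (6 ),sqrt(7),  pi,6.19 ]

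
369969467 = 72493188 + 297476279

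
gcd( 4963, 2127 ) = 709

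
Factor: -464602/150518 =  - 17^( - 1)*19^( - 1 )*997^1= -997/323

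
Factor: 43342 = 2^1 * 13^1 * 1667^1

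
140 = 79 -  - 61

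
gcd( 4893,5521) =1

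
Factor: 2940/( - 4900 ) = -3/5 = -3^1*5^(-1)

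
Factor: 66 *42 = 2772 = 2^2*3^2*7^1*11^1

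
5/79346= 5/79346 = 0.00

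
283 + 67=350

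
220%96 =28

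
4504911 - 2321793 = 2183118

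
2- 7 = -5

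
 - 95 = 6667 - 6762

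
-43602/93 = -469+5/31 = - 468.84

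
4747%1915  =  917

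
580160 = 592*980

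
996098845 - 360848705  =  635250140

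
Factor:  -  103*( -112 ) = 11536=2^4*7^1*103^1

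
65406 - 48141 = 17265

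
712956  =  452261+260695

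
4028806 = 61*66046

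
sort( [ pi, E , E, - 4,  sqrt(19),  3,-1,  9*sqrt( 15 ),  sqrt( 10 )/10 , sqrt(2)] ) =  [ - 4, - 1 , sqrt(10 ) /10,sqrt( 2), E, E, 3,pi,  sqrt( 19 ),  9*sqrt ( 15 )]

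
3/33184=3/33184 = 0.00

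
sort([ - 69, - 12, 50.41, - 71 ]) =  [ - 71,- 69, - 12, 50.41 ] 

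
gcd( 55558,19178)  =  2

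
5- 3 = 2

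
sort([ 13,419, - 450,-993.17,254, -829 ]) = [ - 993.17, - 829, - 450,  13,254,  419]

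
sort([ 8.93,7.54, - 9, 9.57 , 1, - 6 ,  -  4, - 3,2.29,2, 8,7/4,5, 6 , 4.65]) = [ - 9, - 6,-4,-3,1 , 7/4, 2, 2.29, 4.65, 5, 6, 7.54,8,  8.93,9.57 ]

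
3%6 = 3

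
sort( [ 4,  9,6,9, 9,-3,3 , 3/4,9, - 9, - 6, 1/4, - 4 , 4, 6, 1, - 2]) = [ - 9, - 6, - 4, - 3 , - 2, 1/4, 3/4, 1 , 3, 4, 4,6, 6,9, 9, 9, 9]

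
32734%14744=3246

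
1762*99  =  174438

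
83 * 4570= 379310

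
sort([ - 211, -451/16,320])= [ - 211, - 451/16,320]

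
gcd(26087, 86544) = 1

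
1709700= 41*41700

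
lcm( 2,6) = 6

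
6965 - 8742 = - 1777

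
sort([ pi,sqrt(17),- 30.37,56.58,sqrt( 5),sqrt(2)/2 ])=[ - 30.37, sqrt( 2)/2, sqrt(5), pi,sqrt( 17), 56.58]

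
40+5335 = 5375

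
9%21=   9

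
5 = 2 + 3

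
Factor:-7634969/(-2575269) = 3^( - 2)*277^(-1) * 1033^( - 1 )*7634969^1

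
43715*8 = 349720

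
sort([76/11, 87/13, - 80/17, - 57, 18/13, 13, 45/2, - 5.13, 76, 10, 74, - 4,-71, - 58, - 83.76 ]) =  [ -83.76 ,-71, - 58 , - 57, - 5.13, - 80/17,- 4,18/13, 87/13,76/11, 10,13  ,  45/2,  74,  76] 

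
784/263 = 784/263  =  2.98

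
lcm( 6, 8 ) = 24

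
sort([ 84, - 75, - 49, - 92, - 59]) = [ - 92, - 75,  -  59,-49,84 ] 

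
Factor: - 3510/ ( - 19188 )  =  2^( - 1 )*3^1*5^1* 41^(-1 ) = 15/82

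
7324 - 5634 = 1690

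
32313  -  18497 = 13816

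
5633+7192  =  12825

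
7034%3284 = 466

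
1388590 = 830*1673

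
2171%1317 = 854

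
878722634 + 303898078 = 1182620712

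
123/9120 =41/3040 = 0.01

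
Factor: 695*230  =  159850 = 2^1 * 5^2 * 23^1 * 139^1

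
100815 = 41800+59015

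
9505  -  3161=6344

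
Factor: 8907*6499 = 3^1*67^1*97^1*2969^1 = 57886593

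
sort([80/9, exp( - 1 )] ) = [ exp( - 1) , 80/9 ] 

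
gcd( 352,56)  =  8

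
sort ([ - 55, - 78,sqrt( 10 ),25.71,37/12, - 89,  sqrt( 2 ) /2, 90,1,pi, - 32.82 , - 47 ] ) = [ - 89, - 78, - 55, - 47, - 32.82,sqrt( 2)/2, 1 , 37/12,pi,sqrt( 10 ),25.71,90]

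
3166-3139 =27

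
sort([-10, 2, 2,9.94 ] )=[ - 10, 2, 2, 9.94] 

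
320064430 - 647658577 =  - 327594147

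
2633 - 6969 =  - 4336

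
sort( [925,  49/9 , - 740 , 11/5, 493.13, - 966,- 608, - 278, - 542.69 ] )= [ - 966,-740,-608 , - 542.69, - 278,11/5, 49/9 , 493.13, 925 ] 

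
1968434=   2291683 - 323249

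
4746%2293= 160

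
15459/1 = 15459 =15459.00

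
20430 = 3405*6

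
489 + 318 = 807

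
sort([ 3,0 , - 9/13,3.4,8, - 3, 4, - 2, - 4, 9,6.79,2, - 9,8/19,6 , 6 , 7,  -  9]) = [  -  9,-9 , - 4, - 3 , - 2, - 9/13, 0,8/19, 2, 3,3.4, 4, 6,6, 6.79, 7,  8 , 9] 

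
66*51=3366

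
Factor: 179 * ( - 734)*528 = -69371808= - 2^5*3^1*11^1*179^1* 367^1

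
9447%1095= 687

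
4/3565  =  4/3565 = 0.00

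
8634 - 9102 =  - 468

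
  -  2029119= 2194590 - 4223709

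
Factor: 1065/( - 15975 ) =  - 1/15 = -3^( - 1 ) * 5^( - 1) 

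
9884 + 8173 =18057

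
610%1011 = 610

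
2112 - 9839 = -7727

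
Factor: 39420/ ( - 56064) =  - 45/64 = - 2^ ( - 6) * 3^2 * 5^1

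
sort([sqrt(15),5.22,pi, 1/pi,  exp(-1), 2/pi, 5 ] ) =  [ 1/pi, exp( - 1 ) , 2/pi, pi, sqrt( 15),5,5.22]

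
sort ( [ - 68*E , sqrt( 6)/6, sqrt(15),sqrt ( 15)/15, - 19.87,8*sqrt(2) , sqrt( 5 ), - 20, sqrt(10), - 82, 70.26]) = [-68*E , - 82,-20,- 19.87,sqrt( 15) /15,sqrt( 6)/6, sqrt(5),sqrt( 10 ),sqrt( 15 ),8*sqrt(2), 70.26]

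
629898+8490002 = 9119900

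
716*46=32936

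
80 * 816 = 65280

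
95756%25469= 19349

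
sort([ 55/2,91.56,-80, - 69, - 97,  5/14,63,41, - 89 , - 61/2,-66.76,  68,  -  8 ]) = [ - 97, - 89, - 80, - 69, - 66.76, - 61/2 , - 8, 5/14,  55/2 , 41,  63,68,  91.56] 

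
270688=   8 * 33836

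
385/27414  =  385/27414 = 0.01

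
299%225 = 74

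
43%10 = 3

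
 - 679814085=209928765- 889742850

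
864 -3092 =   -  2228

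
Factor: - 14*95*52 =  - 69160 = -2^3*  5^1*7^1*13^1*19^1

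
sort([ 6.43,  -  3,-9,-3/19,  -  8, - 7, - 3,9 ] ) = [ - 9,  -  8,- 7, - 3, - 3,- 3/19,6.43 , 9] 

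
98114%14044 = 13850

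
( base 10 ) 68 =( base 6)152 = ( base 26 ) 2G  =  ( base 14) 4c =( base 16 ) 44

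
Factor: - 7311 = - 3^1*2437^1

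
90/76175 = 18/15235 = 0.00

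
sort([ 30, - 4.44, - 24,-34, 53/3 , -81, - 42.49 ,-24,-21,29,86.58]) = [ - 81, - 42.49 , - 34 , - 24, - 24,  -  21 , - 4.44,  53/3, 29, 30, 86.58]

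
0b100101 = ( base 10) 37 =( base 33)14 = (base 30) 17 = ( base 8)45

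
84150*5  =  420750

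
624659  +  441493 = 1066152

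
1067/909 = 1 + 158/909= 1.17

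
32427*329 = 10668483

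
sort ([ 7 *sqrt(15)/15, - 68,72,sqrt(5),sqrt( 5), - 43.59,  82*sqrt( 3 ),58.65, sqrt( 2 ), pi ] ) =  [ - 68, - 43.59 , sqrt ( 2), 7*sqrt( 15 )/15,sqrt (5),sqrt(5 ),pi,58.65, 72,82 * sqrt( 3 )]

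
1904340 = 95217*20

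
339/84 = 113/28 = 4.04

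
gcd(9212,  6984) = 4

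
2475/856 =2  +  763/856 =2.89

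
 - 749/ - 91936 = 749/91936 = 0.01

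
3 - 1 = 2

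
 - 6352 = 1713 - 8065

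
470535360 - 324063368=146471992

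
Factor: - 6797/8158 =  - 2^ ( - 1 )*7^1*971^1*4079^( - 1)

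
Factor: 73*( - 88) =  -6424 =- 2^3*11^1 * 73^1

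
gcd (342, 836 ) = 38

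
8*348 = 2784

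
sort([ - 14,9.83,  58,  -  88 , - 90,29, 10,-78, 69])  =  [  -  90, - 88 , - 78, - 14,9.83,10,29,58, 69]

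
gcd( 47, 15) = 1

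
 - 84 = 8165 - 8249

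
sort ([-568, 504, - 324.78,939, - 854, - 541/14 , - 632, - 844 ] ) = [ - 854, - 844, - 632,-568, - 324.78, - 541/14, 504,939] 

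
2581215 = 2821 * 915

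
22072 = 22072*1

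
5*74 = 370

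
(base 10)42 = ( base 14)30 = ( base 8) 52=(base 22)1k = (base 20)22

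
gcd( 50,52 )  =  2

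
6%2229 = 6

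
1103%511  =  81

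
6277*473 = 2969021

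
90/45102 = 15/7517 =0.00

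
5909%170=129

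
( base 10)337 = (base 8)521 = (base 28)C1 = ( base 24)E1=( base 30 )B7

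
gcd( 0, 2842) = 2842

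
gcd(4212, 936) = 468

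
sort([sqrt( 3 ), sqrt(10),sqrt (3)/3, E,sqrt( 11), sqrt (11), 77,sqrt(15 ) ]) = [sqrt(3 ) /3, sqrt(3 ), E, sqrt( 10 ),sqrt( 11 ), sqrt( 11),sqrt(15) , 77]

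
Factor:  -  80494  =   - 2^1*167^1 * 241^1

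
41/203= 41/203 =0.20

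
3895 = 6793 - 2898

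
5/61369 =5/61369 = 0.00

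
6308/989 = 6+ 374/989 = 6.38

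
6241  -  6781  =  -540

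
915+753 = 1668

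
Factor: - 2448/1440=- 17/10 = - 2^( - 1 )*5^( - 1) * 17^1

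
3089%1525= 39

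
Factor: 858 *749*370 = 237777540 = 2^2* 3^1*5^1*7^1 * 11^1 * 13^1 * 37^1*107^1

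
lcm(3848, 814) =42328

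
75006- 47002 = 28004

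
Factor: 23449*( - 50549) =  - 131^1*179^1*50549^1 = - 1185323501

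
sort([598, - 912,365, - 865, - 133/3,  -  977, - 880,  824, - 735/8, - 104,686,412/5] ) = [  -  977, - 912, - 880,-865, - 104, - 735/8, - 133/3,412/5, 365,598, 686,824] 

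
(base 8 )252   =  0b10101010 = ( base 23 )79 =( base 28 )62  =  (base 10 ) 170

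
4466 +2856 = 7322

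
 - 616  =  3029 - 3645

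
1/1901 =1/1901= 0.00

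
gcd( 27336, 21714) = 6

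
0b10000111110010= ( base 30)9jk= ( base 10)8690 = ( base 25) dmf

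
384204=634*606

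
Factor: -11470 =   -  2^1*5^1*31^1*37^1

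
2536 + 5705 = 8241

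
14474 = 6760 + 7714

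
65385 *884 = 57800340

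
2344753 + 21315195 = 23659948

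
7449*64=476736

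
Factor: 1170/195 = 6 = 2^1 * 3^1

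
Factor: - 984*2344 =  - 2306496 = - 2^6 * 3^1*41^1*293^1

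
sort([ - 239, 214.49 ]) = [ - 239, 214.49]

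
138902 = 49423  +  89479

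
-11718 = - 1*11718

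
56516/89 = 635 + 1/89 = 635.01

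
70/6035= 14/1207 = 0.01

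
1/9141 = 1/9141 = 0.00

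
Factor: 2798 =2^1*1399^1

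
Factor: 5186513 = 17^1*59^1*5171^1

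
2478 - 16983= - 14505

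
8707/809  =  8707/809 = 10.76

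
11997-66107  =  -54110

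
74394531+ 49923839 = 124318370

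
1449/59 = 1449/59=24.56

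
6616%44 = 16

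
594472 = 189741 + 404731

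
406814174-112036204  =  294777970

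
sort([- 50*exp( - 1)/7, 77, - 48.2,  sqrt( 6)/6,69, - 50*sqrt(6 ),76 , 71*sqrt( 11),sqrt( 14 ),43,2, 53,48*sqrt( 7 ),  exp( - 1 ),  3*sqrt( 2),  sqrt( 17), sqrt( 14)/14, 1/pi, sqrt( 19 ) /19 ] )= [ - 50*sqrt( 6 ),-48.2,- 50*exp( - 1) /7,sqrt( 19)/19,sqrt(14 )/14,1/pi,exp( - 1),  sqrt( 6) /6 , 2, sqrt( 14),  sqrt(17), 3*sqrt ( 2),43,53, 69, 76,77, 48*sqrt( 7),71*sqrt( 11 )]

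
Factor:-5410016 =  - 2^5 * 169063^1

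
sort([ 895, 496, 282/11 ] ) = [282/11,  496, 895]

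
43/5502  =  43/5502  =  0.01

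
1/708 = 1/708 = 0.00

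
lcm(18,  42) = 126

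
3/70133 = 3/70133 = 0.00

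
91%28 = 7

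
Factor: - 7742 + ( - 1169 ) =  - 8911 = -7^1*19^1*67^1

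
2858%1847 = 1011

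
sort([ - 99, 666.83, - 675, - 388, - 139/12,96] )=[ - 675, - 388, - 99, - 139/12 , 96, 666.83]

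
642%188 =78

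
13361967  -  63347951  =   - 49985984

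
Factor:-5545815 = - 3^1*5^1*11^1*19^1*29^1 * 61^1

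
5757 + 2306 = 8063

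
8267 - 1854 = 6413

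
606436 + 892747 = 1499183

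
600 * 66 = 39600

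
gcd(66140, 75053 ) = 1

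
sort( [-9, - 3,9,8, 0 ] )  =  [ - 9,  -  3, 0, 8,9]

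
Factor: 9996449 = 181^1*55229^1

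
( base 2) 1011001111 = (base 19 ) 1ig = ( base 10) 719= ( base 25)13J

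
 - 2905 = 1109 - 4014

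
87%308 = 87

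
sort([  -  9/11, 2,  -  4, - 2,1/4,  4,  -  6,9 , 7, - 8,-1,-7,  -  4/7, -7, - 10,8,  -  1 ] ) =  [ - 10, - 8, - 7, - 7,-6,- 4,-2,  -  1 , - 1,  -  9/11, - 4/7, 1/4,2,4,7, 8, 9] 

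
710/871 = 710/871=0.82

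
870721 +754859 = 1625580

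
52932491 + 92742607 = 145675098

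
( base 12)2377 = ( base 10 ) 3979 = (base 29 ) 4L6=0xF8B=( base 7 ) 14413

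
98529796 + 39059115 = 137588911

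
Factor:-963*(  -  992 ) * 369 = 352504224= 2^5*3^4*31^1*41^1*107^1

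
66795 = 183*365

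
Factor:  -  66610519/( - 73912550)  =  2^( - 1)*5^(-2 )*1478251^( - 1)*66610519^1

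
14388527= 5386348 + 9002179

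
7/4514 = 7/4514 = 0.00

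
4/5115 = 4/5115  =  0.00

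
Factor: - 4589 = -13^1 * 353^1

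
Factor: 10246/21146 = 47^1*97^( - 1) = 47/97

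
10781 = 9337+1444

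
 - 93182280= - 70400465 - 22781815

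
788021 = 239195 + 548826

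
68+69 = 137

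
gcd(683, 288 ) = 1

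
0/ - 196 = 0/1 = - 0.00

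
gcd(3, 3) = 3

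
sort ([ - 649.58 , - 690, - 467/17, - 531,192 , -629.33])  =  [- 690, - 649.58 ,-629.33, - 531, - 467/17,192 ] 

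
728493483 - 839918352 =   -  111424869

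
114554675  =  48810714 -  - 65743961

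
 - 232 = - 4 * 58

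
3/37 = 3/37 = 0.08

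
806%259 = 29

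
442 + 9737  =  10179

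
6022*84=505848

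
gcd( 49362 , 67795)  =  1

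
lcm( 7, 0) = 0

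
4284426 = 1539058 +2745368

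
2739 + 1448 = 4187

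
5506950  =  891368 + 4615582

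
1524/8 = 190 + 1/2 = 190.50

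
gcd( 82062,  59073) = 291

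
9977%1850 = 727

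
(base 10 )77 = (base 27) 2n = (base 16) 4d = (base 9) 85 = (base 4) 1031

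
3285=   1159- - 2126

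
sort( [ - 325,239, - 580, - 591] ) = [ - 591, - 580, - 325,239]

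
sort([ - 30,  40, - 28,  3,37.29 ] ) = [ - 30, - 28,  3,37.29,40]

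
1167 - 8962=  - 7795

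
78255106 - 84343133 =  - 6088027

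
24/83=24/83 = 0.29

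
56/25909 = 56/25909 = 0.00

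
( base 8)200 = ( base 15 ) 88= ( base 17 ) 79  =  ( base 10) 128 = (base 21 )62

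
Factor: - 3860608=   -2^7*30161^1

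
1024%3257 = 1024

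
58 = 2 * 29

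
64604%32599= 32005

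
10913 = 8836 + 2077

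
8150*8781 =71565150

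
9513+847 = 10360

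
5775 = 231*25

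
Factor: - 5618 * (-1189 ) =6679802 = 2^1 * 29^1*41^1 * 53^2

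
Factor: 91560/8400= 109/10 =2^( - 1)*5^ ( - 1 )*109^1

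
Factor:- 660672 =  - 2^6*3^2*31^1*37^1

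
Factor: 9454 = 2^1 * 29^1*163^1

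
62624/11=62624/11 = 5693.09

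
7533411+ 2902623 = 10436034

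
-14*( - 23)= 322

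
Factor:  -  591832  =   - 2^3*29^1*2551^1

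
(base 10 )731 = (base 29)p6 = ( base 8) 1333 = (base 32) mr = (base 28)Q3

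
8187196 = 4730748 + 3456448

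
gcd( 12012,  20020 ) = 4004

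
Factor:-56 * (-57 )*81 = 258552=2^3*3^5*7^1 * 19^1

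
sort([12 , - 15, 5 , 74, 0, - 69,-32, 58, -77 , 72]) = [ - 77,-69,  -  32,-15,  0,  5,12, 58,72,74]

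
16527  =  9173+7354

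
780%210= 150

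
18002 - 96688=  - 78686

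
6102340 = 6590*926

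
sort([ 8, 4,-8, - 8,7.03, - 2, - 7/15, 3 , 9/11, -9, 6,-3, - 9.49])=[  -  9.49, - 9,-8, - 8,- 3, - 2, - 7/15, 9/11,3, 4, 6, 7.03, 8]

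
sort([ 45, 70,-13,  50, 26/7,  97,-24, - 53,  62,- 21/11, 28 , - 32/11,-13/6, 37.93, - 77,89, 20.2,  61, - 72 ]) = [-77,- 72 , - 53,-24, - 13,-32/11 ,-13/6,-21/11, 26/7 , 20.2 , 28,37.93 , 45 , 50,61,  62, 70,  89, 97 ] 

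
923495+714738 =1638233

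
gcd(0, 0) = 0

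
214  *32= 6848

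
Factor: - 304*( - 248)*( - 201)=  - 2^7*3^1*19^1 *31^1*67^1 = - 15153792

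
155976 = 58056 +97920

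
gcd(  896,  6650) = 14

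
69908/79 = 69908/79=   884.91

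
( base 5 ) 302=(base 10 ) 77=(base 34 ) 29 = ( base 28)2l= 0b1001101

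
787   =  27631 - 26844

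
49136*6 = 294816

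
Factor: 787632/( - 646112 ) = -807/662 =- 2^(-1) * 3^1*269^1*331^( - 1)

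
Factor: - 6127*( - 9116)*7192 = 2^5*11^1*29^1*31^1*43^1 * 53^1*557^1 = 401700040544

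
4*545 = 2180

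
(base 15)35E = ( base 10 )764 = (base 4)23330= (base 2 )1011111100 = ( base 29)qa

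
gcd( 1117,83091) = 1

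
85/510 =1/6 = 0.17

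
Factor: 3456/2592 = 2^2*3^( - 1 ) = 4/3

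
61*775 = 47275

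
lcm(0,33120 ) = 0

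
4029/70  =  57+39/70 = 57.56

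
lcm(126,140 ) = 1260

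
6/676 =3/338 =0.01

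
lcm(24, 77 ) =1848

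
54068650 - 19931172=34137478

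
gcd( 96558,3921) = 3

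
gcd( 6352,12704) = 6352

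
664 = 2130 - 1466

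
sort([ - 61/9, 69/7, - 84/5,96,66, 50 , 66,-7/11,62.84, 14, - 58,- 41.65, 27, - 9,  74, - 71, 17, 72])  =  [ -71, - 58,-41.65, - 84/5, - 9, - 61/9, - 7/11,69/7, 14, 17, 27, 50, 62.84, 66, 66,72, 74,96] 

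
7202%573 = 326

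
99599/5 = 19919  +  4/5  =  19919.80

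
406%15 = 1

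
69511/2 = 69511/2 = 34755.50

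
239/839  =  239/839 = 0.28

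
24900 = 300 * 83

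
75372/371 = 203 + 59/371 = 203.16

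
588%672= 588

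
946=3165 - 2219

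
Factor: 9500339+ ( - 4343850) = 13^1*103^1 * 3851^1 = 5156489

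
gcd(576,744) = 24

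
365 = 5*73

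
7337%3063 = 1211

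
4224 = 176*24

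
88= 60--28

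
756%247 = 15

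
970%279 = 133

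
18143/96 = 18143/96 = 188.99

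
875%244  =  143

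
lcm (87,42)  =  1218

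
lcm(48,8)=48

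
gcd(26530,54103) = 7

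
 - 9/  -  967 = 9/967 = 0.01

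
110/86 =55/43  =  1.28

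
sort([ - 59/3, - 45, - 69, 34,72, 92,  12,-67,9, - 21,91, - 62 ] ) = [ - 69, - 67,-62,  -  45, - 21,-59/3,9 , 12,34,72,91,  92]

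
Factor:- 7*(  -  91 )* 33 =3^1*7^2*11^1*13^1  =  21021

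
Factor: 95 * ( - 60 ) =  - 2^2 * 3^1*5^2*19^1 = -5700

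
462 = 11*42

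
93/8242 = 93/8242 = 0.01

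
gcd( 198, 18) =18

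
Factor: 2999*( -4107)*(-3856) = 2^4*3^1  *37^2*241^1*2999^1 = 47493939408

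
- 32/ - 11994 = 16/5997 = 0.00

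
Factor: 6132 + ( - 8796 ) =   -  2664 = - 2^3 * 3^2*37^1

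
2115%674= 93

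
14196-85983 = - 71787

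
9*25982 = 233838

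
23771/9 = 23771/9 = 2641.22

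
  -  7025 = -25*281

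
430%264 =166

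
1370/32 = 42+ 13/16 = 42.81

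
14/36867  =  14/36867 = 0.00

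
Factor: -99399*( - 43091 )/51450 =1427734103/17150 = 2^( - 1 )*5^ ( -2 )*7^( - 3) * 17^1*41^1*1051^1*1949^1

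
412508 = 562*734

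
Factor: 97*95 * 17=5^1*17^1*19^1*97^1 = 156655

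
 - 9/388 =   -  9/388 = -0.02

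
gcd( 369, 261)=9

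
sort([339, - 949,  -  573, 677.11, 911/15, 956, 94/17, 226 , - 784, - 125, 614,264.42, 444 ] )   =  [ - 949, - 784, -573, - 125,94/17,911/15,  226  ,  264.42,  339,444, 614, 677.11, 956]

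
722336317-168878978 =553457339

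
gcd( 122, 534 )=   2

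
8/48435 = 8/48435=0.00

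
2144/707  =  2144/707 = 3.03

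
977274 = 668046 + 309228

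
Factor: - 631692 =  - 2^2*3^3*5849^1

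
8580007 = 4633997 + 3946010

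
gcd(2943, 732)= 3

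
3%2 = 1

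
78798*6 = 472788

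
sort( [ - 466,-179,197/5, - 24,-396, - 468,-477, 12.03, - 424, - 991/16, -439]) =[ - 477, -468, - 466,- 439,- 424,- 396,- 179 ,-991/16, - 24, 12.03,197/5] 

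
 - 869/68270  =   - 1+ 67401/68270 = - 0.01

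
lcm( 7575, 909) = 22725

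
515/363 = 1 + 152/363 = 1.42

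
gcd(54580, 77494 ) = 2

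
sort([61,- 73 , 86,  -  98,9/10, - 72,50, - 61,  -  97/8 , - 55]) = [  -  98, - 73 ,-72, - 61, - 55,-97/8 , 9/10,50 , 61,86 ] 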